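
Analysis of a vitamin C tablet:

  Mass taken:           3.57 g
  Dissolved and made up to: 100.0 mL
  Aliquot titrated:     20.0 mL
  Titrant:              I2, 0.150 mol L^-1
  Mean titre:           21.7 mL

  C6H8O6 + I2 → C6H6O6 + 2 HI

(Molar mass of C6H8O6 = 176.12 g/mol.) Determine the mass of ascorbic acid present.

2.87 g

n(I2) per titration = 0.0217 × 0.150 = 3.25 × 10^-3 mol
n(C6H8O6) in each aliquot = 3.25 × 10^-3 mol (1:1 ratio)
n(C6H8O6) in the whole flask = 3.25 × 10^-3 × 100.0/20.0 = 0.0163 mol
mass of C6H8O6 = 0.0163 × 176.12 = 2.87 g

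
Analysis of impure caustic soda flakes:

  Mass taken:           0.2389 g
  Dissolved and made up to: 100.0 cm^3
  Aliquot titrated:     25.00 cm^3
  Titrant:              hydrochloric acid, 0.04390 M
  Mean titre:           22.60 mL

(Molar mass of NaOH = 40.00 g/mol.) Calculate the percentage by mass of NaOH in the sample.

66.45 %

NaOH + HCl → NaCl + H2O
n(HCl) per titration = 0.02260 × 0.04390 = 9.921 × 10^-4 mol
n(NaOH) in each aliquot = 9.921 × 10^-4 mol (1:1 ratio)
n(NaOH) in the whole flask = 9.921 × 10^-4 × 100.0/25.00 = 3.969 × 10^-3 mol
mass of NaOH = 3.969 × 10^-3 × 40.00 = 0.1587 g
% NaOH = 0.1587 / 0.2389 × 100 = 66.45 %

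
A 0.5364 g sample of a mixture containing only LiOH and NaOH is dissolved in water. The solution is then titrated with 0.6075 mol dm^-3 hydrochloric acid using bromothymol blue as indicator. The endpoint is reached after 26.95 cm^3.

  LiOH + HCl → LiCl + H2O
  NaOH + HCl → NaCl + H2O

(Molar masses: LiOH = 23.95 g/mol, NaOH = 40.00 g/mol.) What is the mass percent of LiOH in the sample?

n(HCl) = 0.02695 × 0.6075 = 0.01637 mol
Let x = n(LiOH), y = n(NaOH).
Titrant: 1x + 1y = 0.01637;  mass: 23.95x + 40.00y = 0.5364
Solving, x = 7.382 × 10^-3 mol, y = 8.990 × 10^-3 mol
mass of LiOH = 7.382 × 10^-3 × 23.95 = 0.1768 g
% LiOH = 0.1768 / 0.5364 × 100 = 32.96 %

32.96 %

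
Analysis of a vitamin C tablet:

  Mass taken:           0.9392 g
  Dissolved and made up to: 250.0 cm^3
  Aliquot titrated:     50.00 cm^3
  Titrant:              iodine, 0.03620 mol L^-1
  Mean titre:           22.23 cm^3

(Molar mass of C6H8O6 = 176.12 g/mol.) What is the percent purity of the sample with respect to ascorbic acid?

C6H8O6 + I2 → C6H6O6 + 2 HI
n(I2) per titration = 0.02223 × 0.03620 = 8.047 × 10^-4 mol
n(C6H8O6) in each aliquot = 8.047 × 10^-4 mol (1:1 ratio)
n(C6H8O6) in the whole flask = 8.047 × 10^-4 × 250.0/50.00 = 4.024 × 10^-3 mol
mass of C6H8O6 = 4.024 × 10^-3 × 176.12 = 0.7086 g
% C6H8O6 = 0.7086 / 0.9392 × 100 = 75.45 %

75.45 %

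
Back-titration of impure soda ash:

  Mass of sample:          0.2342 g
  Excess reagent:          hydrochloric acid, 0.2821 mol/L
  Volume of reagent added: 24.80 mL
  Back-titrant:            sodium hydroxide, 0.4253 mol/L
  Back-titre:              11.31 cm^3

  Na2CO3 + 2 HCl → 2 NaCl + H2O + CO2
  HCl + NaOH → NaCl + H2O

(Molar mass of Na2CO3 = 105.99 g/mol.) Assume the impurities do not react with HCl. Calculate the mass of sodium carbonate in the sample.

n(HCl) added = 0.02480 × 0.2821 = 6.996 × 10^-3 mol
n(NaOH) used in back-titration = 0.01131 × 0.4253 = 4.810 × 10^-3 mol
n(HCl) left over = 4.810 × 10^-3 mol (1:1 ratio)
n(HCl) consumed by analyte = 6.996 × 10^-3 − 4.810 × 10^-3 = 2.186 × 10^-3 mol
From the 1:2 ratio, n(Na2CO3) = 1/2 × 2.186 × 10^-3 = 1.093 × 10^-3 mol
mass of Na2CO3 = 1.093 × 10^-3 × 105.99 = 0.1158 g

0.1158 g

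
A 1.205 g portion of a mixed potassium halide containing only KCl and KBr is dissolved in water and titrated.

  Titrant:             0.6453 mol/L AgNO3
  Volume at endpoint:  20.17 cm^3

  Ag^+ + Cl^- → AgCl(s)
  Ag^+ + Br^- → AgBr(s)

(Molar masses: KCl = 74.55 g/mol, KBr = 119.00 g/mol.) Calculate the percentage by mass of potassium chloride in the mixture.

47.86 %

n(AgNO3) = 0.02017 × 0.6453 = 0.01302 mol
Let x = n(KCl), y = n(KBr).
Titrant: 1x + 1y = 0.01302;  mass: 74.55x + 119.00y = 1.205
Solving, x = 7.736 × 10^-3 mol, y = 5.280 × 10^-3 mol
mass of KCl = 7.736 × 10^-3 × 74.55 = 0.5767 g
% KCl = 0.5767 / 1.205 × 100 = 47.86 %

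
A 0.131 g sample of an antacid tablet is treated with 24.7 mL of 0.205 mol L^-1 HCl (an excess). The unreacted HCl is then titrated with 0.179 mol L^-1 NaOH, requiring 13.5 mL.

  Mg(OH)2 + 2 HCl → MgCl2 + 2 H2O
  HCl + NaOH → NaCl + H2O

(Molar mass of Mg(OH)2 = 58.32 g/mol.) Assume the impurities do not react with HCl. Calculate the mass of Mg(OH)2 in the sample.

0.0772 g

n(HCl) added = 0.0247 × 0.205 = 5.06 × 10^-3 mol
n(NaOH) used in back-titration = 0.0135 × 0.179 = 2.42 × 10^-3 mol
n(HCl) left over = 2.42 × 10^-3 mol (1:1 ratio)
n(HCl) consumed by analyte = 5.06 × 10^-3 − 2.42 × 10^-3 = 2.65 × 10^-3 mol
From the 1:2 ratio, n(Mg(OH)2) = 1/2 × 2.65 × 10^-3 = 1.32 × 10^-3 mol
mass of Mg(OH)2 = 1.32 × 10^-3 × 58.32 = 0.0772 g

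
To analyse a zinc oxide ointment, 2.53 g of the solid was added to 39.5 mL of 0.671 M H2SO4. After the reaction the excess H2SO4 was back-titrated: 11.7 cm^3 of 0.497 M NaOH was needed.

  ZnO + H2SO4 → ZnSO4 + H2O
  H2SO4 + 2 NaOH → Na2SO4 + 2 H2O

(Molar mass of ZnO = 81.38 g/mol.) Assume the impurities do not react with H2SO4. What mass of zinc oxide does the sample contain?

1.92 g

n(H2SO4) added = 0.0395 × 0.671 = 0.0265 mol
n(NaOH) used in back-titration = 0.0117 × 0.497 = 5.81 × 10^-3 mol
From the 1:2 ratio, n(H2SO4) left over = 1/2 × 5.81 × 10^-3 = 2.91 × 10^-3 mol
n(H2SO4) consumed by analyte = 0.0265 − 2.91 × 10^-3 = 0.0236 mol
n(ZnO) = 0.0236 mol (1:1 ratio)
mass of ZnO = 0.0236 × 81.38 = 1.92 g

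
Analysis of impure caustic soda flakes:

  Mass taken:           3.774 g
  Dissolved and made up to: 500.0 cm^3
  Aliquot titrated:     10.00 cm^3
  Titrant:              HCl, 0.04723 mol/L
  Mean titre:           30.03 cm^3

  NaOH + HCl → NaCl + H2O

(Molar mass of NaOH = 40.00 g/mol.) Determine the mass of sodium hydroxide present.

2.837 g

n(HCl) per titration = 0.03003 × 0.04723 = 1.418 × 10^-3 mol
n(NaOH) in each aliquot = 1.418 × 10^-3 mol (1:1 ratio)
n(NaOH) in the whole flask = 1.418 × 10^-3 × 500.0/10.00 = 0.07092 mol
mass of NaOH = 0.07092 × 40.00 = 2.837 g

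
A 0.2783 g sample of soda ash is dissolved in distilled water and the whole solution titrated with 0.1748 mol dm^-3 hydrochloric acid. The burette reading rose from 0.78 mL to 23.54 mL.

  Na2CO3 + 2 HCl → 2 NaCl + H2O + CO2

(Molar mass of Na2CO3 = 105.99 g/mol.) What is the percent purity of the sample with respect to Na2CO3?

75.76 %

n(HCl) = 0.02276 L × 0.1748 mol/L = 3.978 × 10^-3 mol
From the 1:2 ratio, n(Na2CO3) = 1/2 × 3.978 × 10^-3 = 1.989 × 10^-3 mol
mass of Na2CO3 = 1.989 × 10^-3 × 105.99 g/mol = 0.2108 g
% Na2CO3 = 0.2108 / 0.2783 × 100 = 75.76 %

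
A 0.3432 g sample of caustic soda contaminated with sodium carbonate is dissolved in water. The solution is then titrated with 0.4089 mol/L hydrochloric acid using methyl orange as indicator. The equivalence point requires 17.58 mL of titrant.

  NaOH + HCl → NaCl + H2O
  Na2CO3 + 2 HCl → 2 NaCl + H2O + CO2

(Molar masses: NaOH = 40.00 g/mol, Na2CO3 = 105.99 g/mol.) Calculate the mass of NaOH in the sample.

n(HCl) = 0.01758 × 0.4089 = 7.188 × 10^-3 mol
Let x = n(NaOH), y = n(Na2CO3).
Titrant: 1x + 2y = 7.188 × 10^-3;  mass: 40.00x + 105.99y = 0.3432
Solving, x = 2.905 × 10^-3 mol, y = 2.142 × 10^-3 mol
mass of NaOH = 2.905 × 10^-3 × 40.00 = 0.1162 g

0.1162 g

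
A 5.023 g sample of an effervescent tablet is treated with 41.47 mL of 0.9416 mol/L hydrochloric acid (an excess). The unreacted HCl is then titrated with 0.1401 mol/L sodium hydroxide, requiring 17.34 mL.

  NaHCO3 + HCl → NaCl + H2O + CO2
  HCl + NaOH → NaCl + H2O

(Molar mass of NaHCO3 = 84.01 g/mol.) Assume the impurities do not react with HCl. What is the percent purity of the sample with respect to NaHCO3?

n(HCl) added = 0.04147 × 0.9416 = 0.03905 mol
n(NaOH) used in back-titration = 0.01734 × 0.1401 = 2.429 × 10^-3 mol
n(HCl) left over = 2.429 × 10^-3 mol (1:1 ratio)
n(HCl) consumed by analyte = 0.03905 − 2.429 × 10^-3 = 0.03662 mol
n(NaHCO3) = 0.03662 mol (1:1 ratio)
mass of NaHCO3 = 0.03662 × 84.01 = 3.076 g
% NaHCO3 = 3.076 / 5.023 × 100 = 61.25 %

61.25 %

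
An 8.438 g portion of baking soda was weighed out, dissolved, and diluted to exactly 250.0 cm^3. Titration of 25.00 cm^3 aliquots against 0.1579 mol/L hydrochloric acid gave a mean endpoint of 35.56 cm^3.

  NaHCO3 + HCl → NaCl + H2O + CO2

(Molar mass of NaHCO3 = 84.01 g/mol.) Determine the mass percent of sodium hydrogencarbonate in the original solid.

55.90 %

n(HCl) per titration = 0.03556 × 0.1579 = 5.615 × 10^-3 mol
n(NaHCO3) in each aliquot = 5.615 × 10^-3 mol (1:1 ratio)
n(NaHCO3) in the whole flask = 5.615 × 10^-3 × 250.0/25.00 = 0.05615 mol
mass of NaHCO3 = 0.05615 × 84.01 = 4.717 g
% NaHCO3 = 4.717 / 8.438 × 100 = 55.90 %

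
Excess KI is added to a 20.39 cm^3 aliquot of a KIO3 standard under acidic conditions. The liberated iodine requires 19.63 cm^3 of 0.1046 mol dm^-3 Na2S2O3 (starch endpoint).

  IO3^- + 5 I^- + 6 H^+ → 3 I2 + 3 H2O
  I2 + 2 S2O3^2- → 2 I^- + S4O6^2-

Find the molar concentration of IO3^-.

0.01678 mol/L

n(S2O3^2-) = 0.01963 × 0.1046 = 2.053 × 10^-3 mol
n(I2) = n(S2O3^2-)/2 = 1.027 × 10^-3 mol
From the 1:3 ratio, n(IO3^-) in the aliquot = 1/3 × 1.027 × 10^-3 = 3.422 × 10^-4 mol
[IO3^-] = 3.422 × 10^-4 / 0.02039 = 0.01678 mol/L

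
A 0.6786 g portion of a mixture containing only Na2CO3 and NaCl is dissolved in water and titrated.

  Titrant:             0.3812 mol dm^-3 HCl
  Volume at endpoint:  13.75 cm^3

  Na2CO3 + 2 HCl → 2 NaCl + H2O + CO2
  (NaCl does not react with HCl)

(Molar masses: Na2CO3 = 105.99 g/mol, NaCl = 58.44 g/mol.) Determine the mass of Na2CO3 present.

n(HCl) = 0.01375 × 0.3812 = 5.241 × 10^-3 mol
Let x = n(Na2CO3), y = n(NaCl).
Titrant: 2x = 5.241 × 10^-3;  mass: 105.99x + 58.44y = 0.6786
Solving, x = 2.621 × 10^-3 mol, y = 6.859 × 10^-3 mol
mass of Na2CO3 = 2.621 × 10^-3 × 105.99 = 0.2778 g

0.2778 g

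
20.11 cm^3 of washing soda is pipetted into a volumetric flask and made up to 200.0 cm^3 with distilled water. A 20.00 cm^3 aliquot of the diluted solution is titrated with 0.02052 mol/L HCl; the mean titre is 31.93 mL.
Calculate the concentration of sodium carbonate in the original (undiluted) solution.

Na2CO3 + 2 HCl → 2 NaCl + H2O + CO2
n(HCl) = 0.03193 × 0.02052 = 6.552 × 10^-4 mol
From the 1:2 ratio, n(Na2CO3) in the aliquot = 1/2 × 6.552 × 10^-4 = 3.276 × 10^-4 mol
[Na2CO3]_dilute = 3.276 × 10^-4 / 0.02000 = 0.01638 mol/L
Dilution factor = 200.0 / 20.11 = 9.945
[Na2CO3]_stock = 0.01638 × 9.945 = 0.1629 mol/L

0.1629 mol/L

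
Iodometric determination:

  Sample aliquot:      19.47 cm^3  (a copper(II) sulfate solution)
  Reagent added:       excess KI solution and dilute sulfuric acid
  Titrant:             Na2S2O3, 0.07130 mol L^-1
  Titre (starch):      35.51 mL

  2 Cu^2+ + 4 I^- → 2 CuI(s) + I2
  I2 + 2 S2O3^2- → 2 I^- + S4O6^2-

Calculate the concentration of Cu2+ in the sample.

0.1300 mol/L

n(S2O3^2-) = 0.03551 × 0.07130 = 2.532 × 10^-3 mol
n(I2) = n(S2O3^2-)/2 = 1.266 × 10^-3 mol
From the 2:1 ratio, n(Cu2+) in the aliquot = 2/1 × 1.266 × 10^-3 = 2.532 × 10^-3 mol
[Cu2+] = 2.532 × 10^-3 / 0.01947 = 0.1300 mol/L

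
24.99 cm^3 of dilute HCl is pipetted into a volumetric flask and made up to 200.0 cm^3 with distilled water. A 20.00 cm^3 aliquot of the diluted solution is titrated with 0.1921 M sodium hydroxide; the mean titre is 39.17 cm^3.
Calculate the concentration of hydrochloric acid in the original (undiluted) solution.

3.011 M

HCl + NaOH → NaCl + H2O
n(NaOH) = 0.03917 × 0.1921 = 7.525 × 10^-3 mol
n(HCl) in the aliquot = 7.525 × 10^-3 mol (1:1 ratio)
[HCl]_dilute = 7.525 × 10^-3 / 0.02000 = 0.3762 mol/L
Dilution factor = 200.0 / 24.99 = 8.003
[HCl]_stock = 0.3762 × 8.003 = 3.011 mol/L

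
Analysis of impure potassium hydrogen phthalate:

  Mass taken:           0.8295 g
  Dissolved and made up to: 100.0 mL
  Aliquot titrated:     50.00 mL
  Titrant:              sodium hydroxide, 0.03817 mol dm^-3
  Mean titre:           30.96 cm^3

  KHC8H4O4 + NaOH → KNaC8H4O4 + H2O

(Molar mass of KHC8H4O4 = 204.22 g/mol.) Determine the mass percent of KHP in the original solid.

58.19 %

n(NaOH) per titration = 0.03096 × 0.03817 = 1.182 × 10^-3 mol
n(KHC8H4O4) in each aliquot = 1.182 × 10^-3 mol (1:1 ratio)
n(KHC8H4O4) in the whole flask = 1.182 × 10^-3 × 100.0/50.00 = 2.363 × 10^-3 mol
mass of KHC8H4O4 = 2.363 × 10^-3 × 204.22 = 0.4827 g
% KHC8H4O4 = 0.4827 / 0.8295 × 100 = 58.19 %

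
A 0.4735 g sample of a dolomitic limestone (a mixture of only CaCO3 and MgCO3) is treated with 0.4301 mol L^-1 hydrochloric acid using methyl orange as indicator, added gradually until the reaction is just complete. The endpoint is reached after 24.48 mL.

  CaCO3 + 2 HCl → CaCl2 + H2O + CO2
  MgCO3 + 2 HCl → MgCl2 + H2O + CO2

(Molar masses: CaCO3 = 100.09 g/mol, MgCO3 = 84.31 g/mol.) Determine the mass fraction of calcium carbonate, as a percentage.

39.73 %

n(HCl) = 0.02448 × 0.4301 = 0.01053 mol
Let x = n(CaCO3), y = n(MgCO3).
Titrant: 2x + 2y = 0.01053;  mass: 100.09x + 84.31y = 0.4735
Solving, x = 1.879 × 10^-3 mol, y = 3.385 × 10^-3 mol
mass of CaCO3 = 1.879 × 10^-3 × 100.09 = 0.1881 g
% CaCO3 = 0.1881 / 0.4735 × 100 = 39.73 %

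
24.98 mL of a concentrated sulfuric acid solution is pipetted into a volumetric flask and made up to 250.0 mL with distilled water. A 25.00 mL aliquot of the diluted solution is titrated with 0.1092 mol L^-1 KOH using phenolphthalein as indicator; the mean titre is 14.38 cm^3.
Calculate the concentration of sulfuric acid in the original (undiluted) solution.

0.3143 mol/L

H2SO4 + 2 KOH → K2SO4 + 2 H2O
n(KOH) = 0.01438 × 0.1092 = 1.570 × 10^-3 mol
From the 1:2 ratio, n(H2SO4) in the aliquot = 1/2 × 1.570 × 10^-3 = 7.851 × 10^-4 mol
[H2SO4]_dilute = 7.851 × 10^-4 / 0.02500 = 0.03141 mol/L
Dilution factor = 250.0 / 24.98 = 10.01
[H2SO4]_stock = 0.03141 × 10.01 = 0.3143 mol/L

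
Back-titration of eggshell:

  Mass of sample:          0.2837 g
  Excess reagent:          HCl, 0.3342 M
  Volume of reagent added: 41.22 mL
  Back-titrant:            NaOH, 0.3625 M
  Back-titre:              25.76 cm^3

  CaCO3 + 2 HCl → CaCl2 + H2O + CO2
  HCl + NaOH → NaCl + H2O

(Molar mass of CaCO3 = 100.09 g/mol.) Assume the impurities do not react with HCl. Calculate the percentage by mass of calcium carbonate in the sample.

n(HCl) added = 0.04122 × 0.3342 = 0.01378 mol
n(NaOH) used in back-titration = 0.02576 × 0.3625 = 9.338 × 10^-3 mol
n(HCl) left over = 9.338 × 10^-3 mol (1:1 ratio)
n(HCl) consumed by analyte = 0.01378 − 9.338 × 10^-3 = 4.438 × 10^-3 mol
From the 1:2 ratio, n(CaCO3) = 1/2 × 4.438 × 10^-3 = 2.219 × 10^-3 mol
mass of CaCO3 = 2.219 × 10^-3 × 100.09 = 0.2221 g
% CaCO3 = 0.2221 / 0.2837 × 100 = 78.28 %

78.28 %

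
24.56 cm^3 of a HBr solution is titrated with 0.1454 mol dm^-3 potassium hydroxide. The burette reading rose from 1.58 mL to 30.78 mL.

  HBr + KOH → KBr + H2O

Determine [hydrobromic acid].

n(KOH) = 0.02920 L × 0.1454 mol/L = 4.246 × 10^-3 mol
n(HBr) = 4.246 × 10^-3 mol (1:1 mole ratio)
[HBr] = 4.246 × 10^-3 mol / 0.02456 L = 0.1729 mol/L

0.1729 mol/L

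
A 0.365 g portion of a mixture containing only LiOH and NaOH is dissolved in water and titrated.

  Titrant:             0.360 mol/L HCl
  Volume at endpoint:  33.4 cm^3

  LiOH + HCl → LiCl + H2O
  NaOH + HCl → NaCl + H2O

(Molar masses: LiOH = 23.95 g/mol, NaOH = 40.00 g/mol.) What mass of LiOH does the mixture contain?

n(HCl) = 0.0334 × 0.360 = 0.0120 mol
Let x = n(LiOH), y = n(NaOH).
Titrant: 1x + 1y = 0.0120;  mass: 23.95x + 40.00y = 0.365
Solving, x = 7.22 × 10^-3 mol, y = 4.80 × 10^-3 mol
mass of LiOH = 7.22 × 10^-3 × 23.95 = 0.173 g

0.173 g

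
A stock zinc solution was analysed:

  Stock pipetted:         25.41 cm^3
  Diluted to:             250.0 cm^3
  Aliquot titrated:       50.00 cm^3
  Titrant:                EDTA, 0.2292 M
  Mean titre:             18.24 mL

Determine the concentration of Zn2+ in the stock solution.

0.8226 M

Zn^2+ + EDTA^4- → [Zn(EDTA)]^2-
n(EDTA) = 0.01824 × 0.2292 = 4.181 × 10^-3 mol
n(Zn2+) in the aliquot = 4.181 × 10^-3 mol (1:1 ratio)
[Zn2+]_dilute = 4.181 × 10^-3 / 0.05000 = 0.08361 mol/L
Dilution factor = 250.0 / 25.41 = 9.839
[Zn2+]_stock = 0.08361 × 9.839 = 0.8226 mol/L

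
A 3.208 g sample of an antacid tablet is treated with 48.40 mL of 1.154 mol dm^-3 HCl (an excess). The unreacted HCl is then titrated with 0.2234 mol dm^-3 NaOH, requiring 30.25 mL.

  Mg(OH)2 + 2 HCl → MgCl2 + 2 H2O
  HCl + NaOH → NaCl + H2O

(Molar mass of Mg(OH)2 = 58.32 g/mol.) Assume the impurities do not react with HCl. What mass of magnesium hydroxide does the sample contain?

n(HCl) added = 0.04840 × 1.154 = 0.05585 mol
n(NaOH) used in back-titration = 0.03025 × 0.2234 = 6.758 × 10^-3 mol
n(HCl) left over = 6.758 × 10^-3 mol (1:1 ratio)
n(HCl) consumed by analyte = 0.05585 − 6.758 × 10^-3 = 0.04910 mol
From the 1:2 ratio, n(Mg(OH)2) = 1/2 × 0.04910 = 0.02455 mol
mass of Mg(OH)2 = 0.02455 × 58.32 = 1.432 g

1.432 g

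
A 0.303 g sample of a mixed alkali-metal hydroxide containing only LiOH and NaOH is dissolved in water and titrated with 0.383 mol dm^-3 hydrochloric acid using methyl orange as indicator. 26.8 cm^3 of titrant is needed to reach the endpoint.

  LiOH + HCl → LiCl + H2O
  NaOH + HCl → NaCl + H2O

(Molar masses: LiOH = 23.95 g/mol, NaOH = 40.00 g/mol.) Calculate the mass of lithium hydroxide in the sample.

n(HCl) = 0.0268 × 0.383 = 0.0103 mol
Let x = n(LiOH), y = n(NaOH).
Titrant: 1x + 1y = 0.0103;  mass: 23.95x + 40.00y = 0.303
Solving, x = 6.70 × 10^-3 mol, y = 3.56 × 10^-3 mol
mass of LiOH = 6.70 × 10^-3 × 23.95 = 0.161 g

0.161 g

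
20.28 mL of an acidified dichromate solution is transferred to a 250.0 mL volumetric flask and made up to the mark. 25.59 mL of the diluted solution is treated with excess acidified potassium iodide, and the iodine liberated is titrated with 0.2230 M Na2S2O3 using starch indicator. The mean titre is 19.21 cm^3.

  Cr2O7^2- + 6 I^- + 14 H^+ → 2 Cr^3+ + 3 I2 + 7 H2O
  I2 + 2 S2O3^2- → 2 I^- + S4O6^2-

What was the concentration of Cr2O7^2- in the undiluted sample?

n(S2O3^2-) = 0.01921 × 0.2230 = 4.284 × 10^-3 mol
n(I2) = n(S2O3^2-)/2 = 2.142 × 10^-3 mol
From the 1:3 ratio, n(Cr2O7^2-) in the aliquot = 1/3 × 2.142 × 10^-3 = 7.140 × 10^-4 mol
[Cr2O7^2-]_dilute = 7.140 × 10^-4 / 0.02559 = 0.02790 mol/L
[Cr2O7^2-]_original = 0.02790 × 250.0/20.28 = 0.3439 mol/L

0.3439 M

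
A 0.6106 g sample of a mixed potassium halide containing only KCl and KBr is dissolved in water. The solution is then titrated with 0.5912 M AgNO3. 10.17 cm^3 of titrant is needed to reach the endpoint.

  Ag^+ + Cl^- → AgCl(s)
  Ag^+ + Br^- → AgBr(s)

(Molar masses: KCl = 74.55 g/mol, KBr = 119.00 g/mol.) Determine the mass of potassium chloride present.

n(AgNO3) = 0.01017 × 0.5912 = 6.013 × 10^-3 mol
Let x = n(KCl), y = n(KBr).
Titrant: 1x + 1y = 6.013 × 10^-3;  mass: 74.55x + 119.00y = 0.6106
Solving, x = 2.360 × 10^-3 mol, y = 3.653 × 10^-3 mol
mass of KCl = 2.360 × 10^-3 × 74.55 = 0.1759 g

0.1759 g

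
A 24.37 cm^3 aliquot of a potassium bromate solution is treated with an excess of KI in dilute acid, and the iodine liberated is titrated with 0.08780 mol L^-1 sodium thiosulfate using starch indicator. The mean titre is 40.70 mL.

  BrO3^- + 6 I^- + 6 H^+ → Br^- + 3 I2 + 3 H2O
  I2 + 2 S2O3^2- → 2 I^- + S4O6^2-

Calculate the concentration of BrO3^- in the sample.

0.02444 mol/L

n(S2O3^2-) = 0.04070 × 0.08780 = 3.573 × 10^-3 mol
n(I2) = n(S2O3^2-)/2 = 1.787 × 10^-3 mol
From the 1:3 ratio, n(BrO3^-) in the aliquot = 1/3 × 1.787 × 10^-3 = 5.956 × 10^-4 mol
[BrO3^-] = 5.956 × 10^-4 / 0.02437 = 0.02444 mol/L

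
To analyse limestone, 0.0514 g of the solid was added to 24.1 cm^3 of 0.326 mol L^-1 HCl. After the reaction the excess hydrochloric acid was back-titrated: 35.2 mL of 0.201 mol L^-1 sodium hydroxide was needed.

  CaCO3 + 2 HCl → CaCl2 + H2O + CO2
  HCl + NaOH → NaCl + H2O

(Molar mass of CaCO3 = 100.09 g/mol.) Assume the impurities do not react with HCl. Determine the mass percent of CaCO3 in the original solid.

76.1 %

n(HCl) added = 0.0241 × 0.326 = 7.86 × 10^-3 mol
n(NaOH) used in back-titration = 0.0352 × 0.201 = 7.08 × 10^-3 mol
n(HCl) left over = 7.08 × 10^-3 mol (1:1 ratio)
n(HCl) consumed by analyte = 7.86 × 10^-3 − 7.08 × 10^-3 = 7.81 × 10^-4 mol
From the 1:2 ratio, n(CaCO3) = 1/2 × 7.81 × 10^-4 = 3.91 × 10^-4 mol
mass of CaCO3 = 3.91 × 10^-4 × 100.09 = 0.0391 g
% CaCO3 = 0.0391 / 0.0514 × 100 = 76.1 %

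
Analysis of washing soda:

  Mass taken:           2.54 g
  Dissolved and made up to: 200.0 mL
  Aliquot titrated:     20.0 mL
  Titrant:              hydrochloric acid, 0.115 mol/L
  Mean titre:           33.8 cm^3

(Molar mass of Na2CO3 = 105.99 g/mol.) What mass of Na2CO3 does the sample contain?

Na2CO3 + 2 HCl → 2 NaCl + H2O + CO2
n(HCl) per titration = 0.0338 × 0.115 = 3.89 × 10^-3 mol
From the 1:2 ratio, n(Na2CO3) in each aliquot = 1/2 × 3.89 × 10^-3 = 1.94 × 10^-3 mol
n(Na2CO3) in the whole flask = 1.94 × 10^-3 × 200.0/20.0 = 0.0194 mol
mass of Na2CO3 = 0.0194 × 105.99 = 2.06 g

2.06 g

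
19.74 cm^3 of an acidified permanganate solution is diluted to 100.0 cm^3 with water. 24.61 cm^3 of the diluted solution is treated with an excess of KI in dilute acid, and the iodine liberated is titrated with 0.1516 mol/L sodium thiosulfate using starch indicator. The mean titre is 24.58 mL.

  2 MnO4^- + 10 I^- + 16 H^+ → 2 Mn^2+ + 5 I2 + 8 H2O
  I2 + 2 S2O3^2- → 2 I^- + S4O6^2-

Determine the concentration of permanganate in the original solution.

0.1534 mol/L

n(S2O3^2-) = 0.02458 × 0.1516 = 3.726 × 10^-3 mol
n(I2) = n(S2O3^2-)/2 = 1.863 × 10^-3 mol
From the 2:5 ratio, n(MnO4^-) in the aliquot = 2/5 × 1.863 × 10^-3 = 7.453 × 10^-4 mol
[MnO4^-]_dilute = 7.453 × 10^-4 / 0.02461 = 0.03028 mol/L
[MnO4^-]_original = 0.03028 × 100.0/19.74 = 0.1534 mol/L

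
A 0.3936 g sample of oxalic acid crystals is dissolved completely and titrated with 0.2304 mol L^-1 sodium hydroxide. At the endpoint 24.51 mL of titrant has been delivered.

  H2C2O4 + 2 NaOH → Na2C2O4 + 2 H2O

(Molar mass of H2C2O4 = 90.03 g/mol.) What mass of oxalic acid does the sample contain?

0.2542 g

n(NaOH) = 0.02451 L × 0.2304 mol/L = 5.647 × 10^-3 mol
From the 1:2 ratio, n(H2C2O4) = 1/2 × 5.647 × 10^-3 = 2.824 × 10^-3 mol
mass of H2C2O4 = 2.824 × 10^-3 × 90.03 g/mol = 0.2542 g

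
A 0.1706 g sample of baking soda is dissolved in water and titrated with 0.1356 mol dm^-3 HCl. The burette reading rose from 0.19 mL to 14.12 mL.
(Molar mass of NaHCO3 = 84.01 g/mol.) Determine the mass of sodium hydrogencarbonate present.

NaHCO3 + HCl → NaCl + H2O + CO2
n(HCl) = 0.01393 L × 0.1356 mol/L = 1.889 × 10^-3 mol
n(NaHCO3) = 1.889 × 10^-3 mol (1:1 ratio)
mass of NaHCO3 = 1.889 × 10^-3 × 84.01 g/mol = 0.1587 g

0.1587 g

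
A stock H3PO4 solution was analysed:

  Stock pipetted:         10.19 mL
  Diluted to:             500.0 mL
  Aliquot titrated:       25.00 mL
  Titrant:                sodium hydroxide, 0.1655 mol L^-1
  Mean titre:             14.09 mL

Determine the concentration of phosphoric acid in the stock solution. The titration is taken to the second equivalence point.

2.288 mol/L

H3PO4 + 2 NaOH → Na2HPO4 + 2 H2O
n(NaOH) = 0.01409 × 0.1655 = 2.332 × 10^-3 mol
From the 1:2 ratio, n(H3PO4) in the aliquot = 1/2 × 2.332 × 10^-3 = 1.166 × 10^-3 mol
[H3PO4]_dilute = 1.166 × 10^-3 / 0.02500 = 0.04664 mol/L
Dilution factor = 500.0 / 10.19 = 49.07
[H3PO4]_stock = 0.04664 × 49.07 = 2.288 mol/L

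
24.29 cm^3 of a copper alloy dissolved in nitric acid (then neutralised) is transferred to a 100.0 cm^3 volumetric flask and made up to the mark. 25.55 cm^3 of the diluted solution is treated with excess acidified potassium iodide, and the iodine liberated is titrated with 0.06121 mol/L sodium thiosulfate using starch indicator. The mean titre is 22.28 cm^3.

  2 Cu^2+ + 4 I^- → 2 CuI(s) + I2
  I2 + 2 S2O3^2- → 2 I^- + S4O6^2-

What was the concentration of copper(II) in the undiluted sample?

0.2197 mol/L

n(S2O3^2-) = 0.02228 × 0.06121 = 1.364 × 10^-3 mol
n(I2) = n(S2O3^2-)/2 = 6.819 × 10^-4 mol
From the 2:1 ratio, n(Cu2+) in the aliquot = 2/1 × 6.819 × 10^-4 = 1.364 × 10^-3 mol
[Cu2+]_dilute = 1.364 × 10^-3 / 0.02555 = 0.05338 mol/L
[Cu2+]_original = 0.05338 × 100.0/24.29 = 0.2197 mol/L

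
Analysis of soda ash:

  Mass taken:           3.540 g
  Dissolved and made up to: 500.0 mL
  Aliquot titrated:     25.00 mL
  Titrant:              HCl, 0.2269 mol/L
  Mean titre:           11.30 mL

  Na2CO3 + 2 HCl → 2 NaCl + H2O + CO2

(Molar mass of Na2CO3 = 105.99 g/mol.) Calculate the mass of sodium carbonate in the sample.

2.718 g

n(HCl) per titration = 0.01130 × 0.2269 = 2.564 × 10^-3 mol
From the 1:2 ratio, n(Na2CO3) in each aliquot = 1/2 × 2.564 × 10^-3 = 1.282 × 10^-3 mol
n(Na2CO3) in the whole flask = 1.282 × 10^-3 × 500.0/25.00 = 0.02564 mol
mass of Na2CO3 = 0.02564 × 105.99 = 2.718 g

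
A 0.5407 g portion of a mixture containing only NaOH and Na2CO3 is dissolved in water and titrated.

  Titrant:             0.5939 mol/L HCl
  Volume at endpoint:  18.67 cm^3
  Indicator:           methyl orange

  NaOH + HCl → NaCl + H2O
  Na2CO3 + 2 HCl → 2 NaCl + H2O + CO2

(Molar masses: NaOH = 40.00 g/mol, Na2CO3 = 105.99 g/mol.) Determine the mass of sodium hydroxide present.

n(HCl) = 0.01867 × 0.5939 = 0.01109 mol
Let x = n(NaOH), y = n(Na2CO3).
Titrant: 1x + 2y = 0.01109;  mass: 40.00x + 105.99y = 0.5407
Solving, x = 3.610 × 10^-3 mol, y = 3.739 × 10^-3 mol
mass of NaOH = 3.610 × 10^-3 × 40.00 = 0.1444 g

0.1444 g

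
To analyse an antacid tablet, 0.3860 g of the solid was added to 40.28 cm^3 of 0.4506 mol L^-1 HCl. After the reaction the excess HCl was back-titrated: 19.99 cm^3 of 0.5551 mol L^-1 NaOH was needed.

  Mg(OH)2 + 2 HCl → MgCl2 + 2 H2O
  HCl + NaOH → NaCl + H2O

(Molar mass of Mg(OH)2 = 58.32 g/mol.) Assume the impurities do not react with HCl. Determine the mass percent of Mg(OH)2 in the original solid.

n(HCl) added = 0.04028 × 0.4506 = 0.01815 mol
n(NaOH) used in back-titration = 0.01999 × 0.5551 = 0.01110 mol
n(HCl) left over = 0.01110 mol (1:1 ratio)
n(HCl) consumed by analyte = 0.01815 − 0.01110 = 7.054 × 10^-3 mol
From the 1:2 ratio, n(Mg(OH)2) = 1/2 × 7.054 × 10^-3 = 3.527 × 10^-3 mol
mass of Mg(OH)2 = 3.527 × 10^-3 × 58.32 = 0.2057 g
% Mg(OH)2 = 0.2057 / 0.3860 × 100 = 53.29 %

53.29 %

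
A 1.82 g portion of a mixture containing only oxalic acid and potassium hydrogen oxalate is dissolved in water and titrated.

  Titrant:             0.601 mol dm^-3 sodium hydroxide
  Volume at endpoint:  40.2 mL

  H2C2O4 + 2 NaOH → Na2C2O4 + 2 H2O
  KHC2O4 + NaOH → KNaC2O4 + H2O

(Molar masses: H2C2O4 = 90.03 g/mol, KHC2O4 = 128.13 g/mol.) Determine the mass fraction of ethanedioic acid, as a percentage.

38.0 %

n(NaOH) = 0.0402 × 0.601 = 0.0242 mol
Let x = n(H2C2O4), y = n(KHC2O4).
Titrant: 2x + 1y = 0.0242;  mass: 90.03x + 128.13y = 1.82
Solving, x = 7.67 × 10^-3 mol, y = 8.81 × 10^-3 mol
mass of H2C2O4 = 7.67 × 10^-3 × 90.03 = 0.691 g
% H2C2O4 = 0.691 / 1.82 × 100 = 38.0 %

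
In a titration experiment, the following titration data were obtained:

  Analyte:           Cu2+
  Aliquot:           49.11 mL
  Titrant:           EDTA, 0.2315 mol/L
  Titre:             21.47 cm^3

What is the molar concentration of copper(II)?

Cu^2+ + EDTA^4- → [Cu(EDTA)]^2-
n(EDTA) = 0.02147 L × 0.2315 mol/L = 4.970 × 10^-3 mol
n(Cu2+) = 4.970 × 10^-3 mol (1:1 mole ratio)
[Cu2+] = 4.970 × 10^-3 mol / 0.04911 L = 0.1012 mol/L

0.1012 mol/L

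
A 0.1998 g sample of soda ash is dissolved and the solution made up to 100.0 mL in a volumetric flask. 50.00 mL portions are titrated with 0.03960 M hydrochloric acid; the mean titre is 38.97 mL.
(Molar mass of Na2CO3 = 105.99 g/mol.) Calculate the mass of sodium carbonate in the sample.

0.1636 g

Na2CO3 + 2 HCl → 2 NaCl + H2O + CO2
n(HCl) per titration = 0.03897 × 0.03960 = 1.543 × 10^-3 mol
From the 1:2 ratio, n(Na2CO3) in each aliquot = 1/2 × 1.543 × 10^-3 = 7.716 × 10^-4 mol
n(Na2CO3) in the whole flask = 7.716 × 10^-4 × 100.0/50.00 = 1.543 × 10^-3 mol
mass of Na2CO3 = 1.543 × 10^-3 × 105.99 = 0.1636 g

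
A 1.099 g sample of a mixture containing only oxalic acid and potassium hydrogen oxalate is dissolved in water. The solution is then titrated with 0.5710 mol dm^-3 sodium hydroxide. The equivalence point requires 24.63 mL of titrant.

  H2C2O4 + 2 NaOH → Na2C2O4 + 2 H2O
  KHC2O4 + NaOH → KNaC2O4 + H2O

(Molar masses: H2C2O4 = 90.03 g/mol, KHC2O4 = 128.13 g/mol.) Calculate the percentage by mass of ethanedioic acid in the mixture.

n(NaOH) = 0.02463 × 0.5710 = 0.01406 mol
Let x = n(H2C2O4), y = n(KHC2O4).
Titrant: 2x + 1y = 0.01406;  mass: 90.03x + 128.13y = 1.099
Solving, x = 4.229 × 10^-3 mol, y = 5.606 × 10^-3 mol
mass of H2C2O4 = 4.229 × 10^-3 × 90.03 = 0.3807 g
% H2C2O4 = 0.3807 / 1.099 × 100 = 34.64 %

34.64 %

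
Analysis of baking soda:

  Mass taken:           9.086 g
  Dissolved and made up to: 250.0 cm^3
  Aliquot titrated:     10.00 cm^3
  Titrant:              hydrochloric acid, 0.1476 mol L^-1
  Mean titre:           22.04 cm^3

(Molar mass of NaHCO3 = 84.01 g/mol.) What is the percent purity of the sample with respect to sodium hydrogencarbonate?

NaHCO3 + HCl → NaCl + H2O + CO2
n(HCl) per titration = 0.02204 × 0.1476 = 3.253 × 10^-3 mol
n(NaHCO3) in each aliquot = 3.253 × 10^-3 mol (1:1 ratio)
n(NaHCO3) in the whole flask = 3.253 × 10^-3 × 250.0/10.00 = 0.08133 mol
mass of NaHCO3 = 0.08133 × 84.01 = 6.832 g
% NaHCO3 = 6.832 / 9.086 × 100 = 75.20 %

75.20 %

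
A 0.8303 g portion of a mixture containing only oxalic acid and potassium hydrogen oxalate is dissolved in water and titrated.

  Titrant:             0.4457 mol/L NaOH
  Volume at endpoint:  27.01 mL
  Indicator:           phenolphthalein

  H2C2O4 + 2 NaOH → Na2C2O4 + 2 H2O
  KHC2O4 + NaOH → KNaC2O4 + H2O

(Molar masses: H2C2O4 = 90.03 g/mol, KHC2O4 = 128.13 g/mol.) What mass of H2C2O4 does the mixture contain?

0.3857 g

n(NaOH) = 0.02701 × 0.4457 = 0.01204 mol
Let x = n(H2C2O4), y = n(KHC2O4).
Titrant: 2x + 1y = 0.01204;  mass: 90.03x + 128.13y = 0.8303
Solving, x = 4.284 × 10^-3 mol, y = 3.470 × 10^-3 mol
mass of H2C2O4 = 4.284 × 10^-3 × 90.03 = 0.3857 g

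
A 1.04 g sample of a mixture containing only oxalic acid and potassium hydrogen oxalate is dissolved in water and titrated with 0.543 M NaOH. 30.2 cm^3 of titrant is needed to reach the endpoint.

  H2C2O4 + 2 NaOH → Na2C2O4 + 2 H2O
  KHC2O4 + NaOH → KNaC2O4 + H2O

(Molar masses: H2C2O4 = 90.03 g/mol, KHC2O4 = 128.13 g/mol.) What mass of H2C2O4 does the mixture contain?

0.575 g

n(NaOH) = 0.0302 × 0.543 = 0.0164 mol
Let x = n(H2C2O4), y = n(KHC2O4).
Titrant: 2x + 1y = 0.0164;  mass: 90.03x + 128.13y = 1.04
Solving, x = 6.38 × 10^-3 mol, y = 3.63 × 10^-3 mol
mass of H2C2O4 = 6.38 × 10^-3 × 90.03 = 0.575 g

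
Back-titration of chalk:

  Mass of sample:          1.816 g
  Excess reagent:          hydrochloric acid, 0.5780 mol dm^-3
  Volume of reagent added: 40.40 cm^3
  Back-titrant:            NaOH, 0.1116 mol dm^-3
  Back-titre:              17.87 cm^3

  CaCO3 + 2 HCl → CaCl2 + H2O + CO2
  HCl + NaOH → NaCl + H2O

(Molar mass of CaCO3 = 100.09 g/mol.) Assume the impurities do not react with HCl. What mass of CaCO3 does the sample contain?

n(HCl) added = 0.04040 × 0.5780 = 0.02335 mol
n(NaOH) used in back-titration = 0.01787 × 0.1116 = 1.994 × 10^-3 mol
n(HCl) left over = 1.994 × 10^-3 mol (1:1 ratio)
n(HCl) consumed by analyte = 0.02335 − 1.994 × 10^-3 = 0.02136 mol
From the 1:2 ratio, n(CaCO3) = 1/2 × 0.02136 = 0.01068 mol
mass of CaCO3 = 0.01068 × 100.09 = 1.069 g

1.069 g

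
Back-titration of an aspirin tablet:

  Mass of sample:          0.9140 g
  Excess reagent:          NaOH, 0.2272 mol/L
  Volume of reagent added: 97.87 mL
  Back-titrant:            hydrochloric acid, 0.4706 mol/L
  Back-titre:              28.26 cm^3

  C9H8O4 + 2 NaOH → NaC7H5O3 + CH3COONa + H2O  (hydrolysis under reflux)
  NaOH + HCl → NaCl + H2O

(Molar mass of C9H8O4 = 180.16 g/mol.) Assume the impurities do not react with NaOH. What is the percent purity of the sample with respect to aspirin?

n(NaOH) added = 0.09787 × 0.2272 = 0.02224 mol
n(HCl) used in back-titration = 0.02826 × 0.4706 = 0.01330 mol
n(NaOH) left over = 0.01330 mol (1:1 ratio)
n(NaOH) consumed by analyte = 0.02224 − 0.01330 = 8.937 × 10^-3 mol
From the 1:2 ratio, n(C9H8O4) = 1/2 × 8.937 × 10^-3 = 4.468 × 10^-3 mol
mass of C9H8O4 = 4.468 × 10^-3 × 180.16 = 0.8050 g
% C9H8O4 = 0.8050 / 0.9140 × 100 = 88.08 %

88.08 %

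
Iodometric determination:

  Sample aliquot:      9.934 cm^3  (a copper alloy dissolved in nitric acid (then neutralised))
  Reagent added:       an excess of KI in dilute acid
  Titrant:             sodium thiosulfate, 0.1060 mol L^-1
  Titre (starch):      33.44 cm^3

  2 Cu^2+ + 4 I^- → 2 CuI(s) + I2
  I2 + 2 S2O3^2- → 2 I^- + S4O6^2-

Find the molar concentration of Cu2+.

0.3568 mol/L

n(S2O3^2-) = 0.03344 × 0.1060 = 3.545 × 10^-3 mol
n(I2) = n(S2O3^2-)/2 = 1.772 × 10^-3 mol
From the 2:1 ratio, n(Cu2+) in the aliquot = 2/1 × 1.772 × 10^-3 = 3.545 × 10^-3 mol
[Cu2+] = 3.545 × 10^-3 / 0.009934 = 0.3568 mol/L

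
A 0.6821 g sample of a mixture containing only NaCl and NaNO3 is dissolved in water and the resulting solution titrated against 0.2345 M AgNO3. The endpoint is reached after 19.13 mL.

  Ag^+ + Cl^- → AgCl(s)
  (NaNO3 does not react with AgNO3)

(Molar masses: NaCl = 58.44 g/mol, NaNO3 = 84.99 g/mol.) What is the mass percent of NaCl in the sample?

38.43 %

n(AgNO3) = 0.01913 × 0.2345 = 4.486 × 10^-3 mol
Let x = n(NaCl), y = n(NaNO3).
Titrant: 1x = 4.486 × 10^-3;  mass: 58.44x + 84.99y = 0.6821
Solving, x = 4.486 × 10^-3 mol, y = 4.941 × 10^-3 mol
mass of NaCl = 4.486 × 10^-3 × 58.44 = 0.2622 g
% NaCl = 0.2622 / 0.6821 × 100 = 38.43 %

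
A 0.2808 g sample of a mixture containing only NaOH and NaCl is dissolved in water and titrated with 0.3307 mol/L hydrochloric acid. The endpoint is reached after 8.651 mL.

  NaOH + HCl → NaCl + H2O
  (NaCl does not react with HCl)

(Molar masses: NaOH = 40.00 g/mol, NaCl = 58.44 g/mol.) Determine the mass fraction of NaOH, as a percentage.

40.75 %

n(HCl) = 0.008651 × 0.3307 = 2.861 × 10^-3 mol
Let x = n(NaOH), y = n(NaCl).
Titrant: 1x = 2.861 × 10^-3;  mass: 40.00x + 58.44y = 0.2808
Solving, x = 2.861 × 10^-3 mol, y = 2.847 × 10^-3 mol
mass of NaOH = 2.861 × 10^-3 × 40.00 = 0.1144 g
% NaOH = 0.1144 / 0.2808 × 100 = 40.75 %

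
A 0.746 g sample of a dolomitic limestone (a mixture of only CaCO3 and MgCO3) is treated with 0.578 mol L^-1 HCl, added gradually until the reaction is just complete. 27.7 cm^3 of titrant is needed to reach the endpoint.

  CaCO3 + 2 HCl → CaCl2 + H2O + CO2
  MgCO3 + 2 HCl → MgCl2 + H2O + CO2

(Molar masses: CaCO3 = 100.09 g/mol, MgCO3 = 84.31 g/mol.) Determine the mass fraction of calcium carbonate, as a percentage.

n(HCl) = 0.0277 × 0.578 = 0.0160 mol
Let x = n(CaCO3), y = n(MgCO3).
Titrant: 2x + 2y = 0.0160;  mass: 100.09x + 84.31y = 0.746
Solving, x = 4.50 × 10^-3 mol, y = 3.50 × 10^-3 mol
mass of CaCO3 = 4.50 × 10^-3 × 100.09 = 0.451 g
% CaCO3 = 0.451 / 0.746 × 100 = 60.4 %

60.4 %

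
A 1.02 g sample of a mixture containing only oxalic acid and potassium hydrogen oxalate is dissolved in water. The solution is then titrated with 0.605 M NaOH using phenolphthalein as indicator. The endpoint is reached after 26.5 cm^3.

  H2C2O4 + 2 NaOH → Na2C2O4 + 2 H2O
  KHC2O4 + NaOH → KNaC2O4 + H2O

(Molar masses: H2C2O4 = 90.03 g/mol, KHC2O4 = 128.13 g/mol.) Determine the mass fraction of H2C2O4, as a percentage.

n(NaOH) = 0.0265 × 0.605 = 0.0160 mol
Let x = n(H2C2O4), y = n(KHC2O4).
Titrant: 2x + 1y = 0.0160;  mass: 90.03x + 128.13y = 1.02
Solving, x = 6.22 × 10^-3 mol, y = 3.59 × 10^-3 mol
mass of H2C2O4 = 6.22 × 10^-3 × 90.03 = 0.560 g
% H2C2O4 = 0.560 / 1.02 × 100 = 54.9 %

54.9 %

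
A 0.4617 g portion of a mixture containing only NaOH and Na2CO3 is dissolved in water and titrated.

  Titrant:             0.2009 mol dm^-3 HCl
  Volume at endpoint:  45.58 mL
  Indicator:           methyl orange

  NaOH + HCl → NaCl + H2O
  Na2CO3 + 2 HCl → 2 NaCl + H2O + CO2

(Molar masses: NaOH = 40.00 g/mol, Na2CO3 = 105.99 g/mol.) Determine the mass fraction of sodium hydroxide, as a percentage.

15.72 %

n(HCl) = 0.04558 × 0.2009 = 9.157 × 10^-3 mol
Let x = n(NaOH), y = n(Na2CO3).
Titrant: 1x + 2y = 9.157 × 10^-3;  mass: 40.00x + 105.99y = 0.4617
Solving, x = 1.814 × 10^-3 mol, y = 3.671 × 10^-3 mol
mass of NaOH = 1.814 × 10^-3 × 40.00 = 0.07257 g
% NaOH = 0.07257 / 0.4617 × 100 = 15.72 %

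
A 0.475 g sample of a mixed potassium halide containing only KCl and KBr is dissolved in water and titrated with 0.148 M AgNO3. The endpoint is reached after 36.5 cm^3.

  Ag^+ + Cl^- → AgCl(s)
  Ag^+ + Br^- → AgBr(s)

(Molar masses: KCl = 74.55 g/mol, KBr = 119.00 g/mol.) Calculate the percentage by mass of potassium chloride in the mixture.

n(AgNO3) = 0.0365 × 0.148 = 5.40 × 10^-3 mol
Let x = n(KCl), y = n(KBr).
Titrant: 1x + 1y = 5.40 × 10^-3;  mass: 74.55x + 119.00y = 0.475
Solving, x = 3.78 × 10^-3 mol, y = 1.63 × 10^-3 mol
mass of KCl = 3.78 × 10^-3 × 74.55 = 0.281 g
% KCl = 0.281 / 0.475 × 100 = 59.3 %

59.3 %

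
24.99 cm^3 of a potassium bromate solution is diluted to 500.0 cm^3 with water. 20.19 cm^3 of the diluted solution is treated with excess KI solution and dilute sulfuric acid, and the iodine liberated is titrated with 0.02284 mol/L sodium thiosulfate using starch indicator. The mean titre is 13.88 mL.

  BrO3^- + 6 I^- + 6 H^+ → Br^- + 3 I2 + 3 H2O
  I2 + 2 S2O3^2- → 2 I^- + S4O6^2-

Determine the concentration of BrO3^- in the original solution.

n(S2O3^2-) = 0.01388 × 0.02284 = 3.170 × 10^-4 mol
n(I2) = n(S2O3^2-)/2 = 1.585 × 10^-4 mol
From the 1:3 ratio, n(BrO3^-) in the aliquot = 1/3 × 1.585 × 10^-4 = 5.284 × 10^-5 mol
[BrO3^-]_dilute = 5.284 × 10^-5 / 0.02019 = 0.002617 mol/L
[BrO3^-]_original = 0.002617 × 500.0/24.99 = 0.05236 mol/L

0.05236 mol/L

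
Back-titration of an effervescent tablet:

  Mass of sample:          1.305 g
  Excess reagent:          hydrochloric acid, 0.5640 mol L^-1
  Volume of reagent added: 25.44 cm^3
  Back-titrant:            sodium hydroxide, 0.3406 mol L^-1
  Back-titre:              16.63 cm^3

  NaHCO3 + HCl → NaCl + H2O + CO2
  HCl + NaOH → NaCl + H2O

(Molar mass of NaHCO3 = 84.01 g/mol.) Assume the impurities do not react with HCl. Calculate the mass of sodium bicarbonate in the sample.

0.7295 g

n(HCl) added = 0.02544 × 0.5640 = 0.01435 mol
n(NaOH) used in back-titration = 0.01663 × 0.3406 = 5.664 × 10^-3 mol
n(HCl) left over = 5.664 × 10^-3 mol (1:1 ratio)
n(HCl) consumed by analyte = 0.01435 − 5.664 × 10^-3 = 8.684 × 10^-3 mol
n(NaHCO3) = 8.684 × 10^-3 mol (1:1 ratio)
mass of NaHCO3 = 8.684 × 10^-3 × 84.01 = 0.7295 g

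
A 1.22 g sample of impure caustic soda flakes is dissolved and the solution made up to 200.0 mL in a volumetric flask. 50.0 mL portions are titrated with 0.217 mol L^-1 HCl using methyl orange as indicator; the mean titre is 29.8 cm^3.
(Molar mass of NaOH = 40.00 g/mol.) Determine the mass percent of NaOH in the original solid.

NaOH + HCl → NaCl + H2O
n(HCl) per titration = 0.0298 × 0.217 = 6.47 × 10^-3 mol
n(NaOH) in each aliquot = 6.47 × 10^-3 mol (1:1 ratio)
n(NaOH) in the whole flask = 6.47 × 10^-3 × 200.0/50.0 = 0.0259 mol
mass of NaOH = 0.0259 × 40.00 = 1.03 g
% NaOH = 1.03 / 1.22 × 100 = 84.8 %

84.8 %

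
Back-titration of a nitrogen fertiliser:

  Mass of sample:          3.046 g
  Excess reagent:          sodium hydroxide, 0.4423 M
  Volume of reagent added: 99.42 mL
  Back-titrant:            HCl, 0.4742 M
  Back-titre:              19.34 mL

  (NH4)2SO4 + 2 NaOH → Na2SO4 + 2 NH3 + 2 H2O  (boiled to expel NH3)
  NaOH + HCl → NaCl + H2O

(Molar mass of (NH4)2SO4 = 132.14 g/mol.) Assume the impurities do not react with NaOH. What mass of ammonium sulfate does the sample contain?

2.299 g

n(NaOH) added = 0.09942 × 0.4423 = 0.04397 mol
n(HCl) used in back-titration = 0.01934 × 0.4742 = 9.171 × 10^-3 mol
n(NaOH) left over = 9.171 × 10^-3 mol (1:1 ratio)
n(NaOH) consumed by analyte = 0.04397 − 9.171 × 10^-3 = 0.03480 mol
From the 1:2 ratio, n((NH4)2SO4) = 1/2 × 0.03480 = 0.01740 mol
mass of (NH4)2SO4 = 0.01740 × 132.14 = 2.299 g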